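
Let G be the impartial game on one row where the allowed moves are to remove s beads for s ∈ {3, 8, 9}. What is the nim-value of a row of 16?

1

Grundy values for subtraction set {3, 8, 9}:
k:     0  1  2  3  4  5  6  7  8  9 10 11 12 13 14 15 16
g(k):  0  0  0  1  1  1  0  0  2  1  1  3  0  0  2  1  1
So g(16) = 1.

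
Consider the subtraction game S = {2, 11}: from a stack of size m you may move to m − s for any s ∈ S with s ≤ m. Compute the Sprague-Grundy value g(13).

0

Grundy values for subtraction set {2, 11}:
g(0) = mex{} = 0
g(1) = mex{} = 0
g(2) = mex{0} = 1
g(3) = mex{0} = 1
g(4) = mex{1} = 0
g(5) = mex{1} = 0
g(6) = mex{0} = 1
g(7) = mex{0} = 1
g(8) = mex{1} = 0
g(9) = mex{1} = 0
g(10) = mex{0} = 1
g(11) = mex{0} = 1
g(12) = mex{0,1} = 2
g(13) = mex{1} = 0
So g(13) = 0.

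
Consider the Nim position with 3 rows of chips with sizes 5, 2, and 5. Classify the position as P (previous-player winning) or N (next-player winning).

N-position

Nim-sum: 5 ^ 2 ^ 5 = 2.
The nim-sum is 2 ≠ 0, so this is an N-position: the player to move can win.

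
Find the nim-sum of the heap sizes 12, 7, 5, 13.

3

Bitwise XOR of the heap sizes:
  1100  (12)
  0111  (7)
  0101  (5)
  1101  (13)
  ----
  0011  (3)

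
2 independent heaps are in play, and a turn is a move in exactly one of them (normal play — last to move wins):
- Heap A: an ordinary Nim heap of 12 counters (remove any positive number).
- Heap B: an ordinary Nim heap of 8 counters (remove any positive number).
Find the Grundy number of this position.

Heap A is a plain Nim heap of size 12, so its Grundy value is 12.
Heap B is a plain Nim heap of size 8, so its Grundy value is 8.
By the Sprague-Grundy theorem, the Grundy value of a sum of independent games is the XOR of the component values.
Combined value = 12 ⊕ 8 = 4.

4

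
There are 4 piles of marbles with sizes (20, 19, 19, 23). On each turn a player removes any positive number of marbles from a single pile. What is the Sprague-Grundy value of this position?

3

Compute the nim-sum pairwise:
20 ⊕ 19 = 7
7 ⊕ 19 = 20
20 ⊕ 23 = 3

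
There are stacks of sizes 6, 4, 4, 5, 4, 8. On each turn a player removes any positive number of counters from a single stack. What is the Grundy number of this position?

Compute the nim-sum pairwise:
6 ^ 4 = 2
2 ^ 4 = 6
6 ^ 5 = 3
3 ^ 4 = 7
7 ^ 8 = 15

15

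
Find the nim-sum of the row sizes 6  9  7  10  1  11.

8

Write each in binary and XOR column by column:
  0110  (6)
  1001  (9)
  0111  (7)
  1010  (10)
  0001  (1)
  1011  (11)
  ----
  1000  (8)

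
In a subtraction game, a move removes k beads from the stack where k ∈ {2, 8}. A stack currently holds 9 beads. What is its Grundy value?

2

Grundy values for subtraction set {2, 8}:
k:     0  1  2  3  4  5  6  7  8  9
g(k):  0  0  1  1  0  0  1  1  2  2
So g(9) = 2.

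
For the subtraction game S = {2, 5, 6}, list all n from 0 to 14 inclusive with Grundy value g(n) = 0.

0, 1, 4, 8, 11, 12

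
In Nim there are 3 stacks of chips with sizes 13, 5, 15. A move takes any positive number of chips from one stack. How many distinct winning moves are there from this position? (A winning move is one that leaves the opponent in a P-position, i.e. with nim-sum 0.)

3

Compute the nim-sum pairwise:
13 XOR 5 = 8
8 XOR 15 = 7
The overall nim-sum is X = 7. A stack of size p has a winning move iff p XOR X < p (reduce it to p XOR X).
  13: 13 XOR 7 = 10 < 13 — winning move (to 10).
  5: 5 XOR 7 = 2 < 5 — winning move (to 2).
  15: 15 XOR 7 = 8 < 15 — winning move (to 8).
That gives 3 winning moves.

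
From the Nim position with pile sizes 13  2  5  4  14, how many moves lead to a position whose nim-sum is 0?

Nim-sum: 13 ^ 2 ^ 5 ^ 4 ^ 14 = 0.
The nim-sum is already 0, so every move leaves a nonzero nim-sum — there are no winning moves.

0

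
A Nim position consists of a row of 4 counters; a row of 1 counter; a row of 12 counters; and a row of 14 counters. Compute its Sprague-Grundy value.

7

Nim-sum: 4 ^ 1 ^ 12 ^ 14 = 7.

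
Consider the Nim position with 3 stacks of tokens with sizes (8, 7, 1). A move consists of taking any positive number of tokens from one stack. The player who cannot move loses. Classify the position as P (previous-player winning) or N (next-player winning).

N-position

Bitwise XOR of the heap sizes:
  1000  (8)
  0111  (7)
  0001  (1)
  ----
  1110  (14)
The nim-sum is 14 ≠ 0, so this is an N-position: the player to move can win.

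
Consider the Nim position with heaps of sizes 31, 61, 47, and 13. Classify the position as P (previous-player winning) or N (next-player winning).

P-position

Compute the nim-sum pairwise:
31 ⊕ 61 = 34
34 ⊕ 47 = 13
13 ⊕ 13 = 0
The nim-sum is 0, so this is a P-position: the player to move is in a losing position under optimal play.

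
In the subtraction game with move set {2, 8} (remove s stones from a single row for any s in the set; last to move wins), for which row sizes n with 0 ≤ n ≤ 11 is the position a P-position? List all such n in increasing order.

0, 1, 4, 5, 10, 11

Grundy values for subtraction set {2, 8}:
k:     0  1  2  3  4  5  6  7  8  9 10 11
g(k):  0  0  1  1  0  0  1  1  2  2  0  0
The P-positions (g = 0) in 0..11 are 0, 1, 4, 5, 10, 11.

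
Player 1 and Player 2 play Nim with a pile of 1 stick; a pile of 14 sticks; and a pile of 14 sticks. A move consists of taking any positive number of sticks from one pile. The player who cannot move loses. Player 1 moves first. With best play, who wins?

Player 1 wins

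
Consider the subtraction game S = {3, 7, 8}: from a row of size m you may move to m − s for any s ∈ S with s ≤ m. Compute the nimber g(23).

2

Grundy values for subtraction set {3, 7, 8}:
k:     0  1  2  3  4  5  6  7  8  9 10 11 12 13 14 15 16 17 18 19 20 21 22 23
g(k):  0  0  0  1  1  1  0  2  2  1  3  0  0  2  1  1  0  0  2  1  1  0  0  2
So g(23) = 2.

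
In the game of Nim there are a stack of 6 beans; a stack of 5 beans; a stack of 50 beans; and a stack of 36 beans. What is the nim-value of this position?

21

Compute the nim-sum pairwise:
6 ^ 5 = 3
3 ^ 50 = 49
49 ^ 36 = 21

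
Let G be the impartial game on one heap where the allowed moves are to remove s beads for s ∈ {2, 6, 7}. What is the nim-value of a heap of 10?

Build the Grundy sequence with g(k) = mex{g(k−s) : s ∈ {2, 6, 7}, s ≤ k}:
k:     0  1  2  3  4  5  6  7  8  9 10
g(k):  0  0  1  1  0  0  1  1  2  0  3
So g(10) = 3.

3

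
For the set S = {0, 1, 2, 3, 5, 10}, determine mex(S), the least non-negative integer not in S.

The values 0, 1, 2, 3 are all present; 4 is the first non-negative integer missing from the set.

4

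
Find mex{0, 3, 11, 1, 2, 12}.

The values 0, 1, 2, 3 are all present; 4 is the first non-negative integer missing from the set.

4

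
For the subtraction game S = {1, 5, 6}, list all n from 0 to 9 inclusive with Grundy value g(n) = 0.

Build the Grundy sequence with g(k) = mex{g(k−s) : s ∈ {1, 5, 6}, s ≤ k}:
g(0) = mex{} = 0
g(1) = mex{0} = 1
g(2) = mex{1} = 0
g(3) = mex{0} = 1
g(4) = mex{1} = 0
g(5) = mex{0} = 1
g(6) = mex{0,1} = 2
g(7) = mex{0,1,2} = 3
g(8) = mex{0,1,3} = 2
g(9) = mex{0,1,2} = 3
The P-positions (g = 0) in 0..9 are 0, 2, 4.

0, 2, 4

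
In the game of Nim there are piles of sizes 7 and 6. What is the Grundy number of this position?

1

Bitwise XOR of the heap sizes:
  111  (7)
  110  (6)
  ---
  001  (1)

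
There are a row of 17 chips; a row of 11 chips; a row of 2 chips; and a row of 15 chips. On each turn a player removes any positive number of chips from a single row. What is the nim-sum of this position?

23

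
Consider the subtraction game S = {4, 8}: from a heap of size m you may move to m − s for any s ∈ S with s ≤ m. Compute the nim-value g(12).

0

Grundy values for subtraction set {4, 8}:
k:     0  1  2  3  4  5  6  7  8  9 10 11 12
g(k):  0  0  0  0  1  1  1  1  2  2  2  2  0
So g(12) = 0.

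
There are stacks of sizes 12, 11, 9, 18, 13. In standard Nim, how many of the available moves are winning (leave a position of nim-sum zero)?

1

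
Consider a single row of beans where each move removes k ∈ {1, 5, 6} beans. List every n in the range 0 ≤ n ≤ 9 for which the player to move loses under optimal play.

0, 2, 4

Build the Grundy sequence with g(k) = mex{g(k−s) : s ∈ {1, 5, 6}, s ≤ k}:
k:     0  1  2  3  4  5  6  7  8  9
g(k):  0  1  0  1  0  1  2  3  2  3
The P-positions (g = 0) in 0..9 are 0, 2, 4.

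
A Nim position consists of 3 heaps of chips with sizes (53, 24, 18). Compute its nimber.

Bitwise XOR of the heap sizes:
  110101  (53)
  011000  (24)
  010010  (18)
  ------
  111111  (63)

63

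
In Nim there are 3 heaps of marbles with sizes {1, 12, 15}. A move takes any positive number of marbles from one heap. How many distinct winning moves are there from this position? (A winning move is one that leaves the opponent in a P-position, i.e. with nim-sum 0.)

1

Compute the nim-sum pairwise:
1 ⊕ 12 = 13
13 ⊕ 15 = 2
The overall nim-sum is X = 2. A heap of size p has a winning move iff p XOR X < p (reduce it to p XOR X).
  1: 1 XOR 2 = 3 ≥ 1 — no move.
  12: 12 XOR 2 = 14 ≥ 12 — no move.
  15: 15 XOR 2 = 13 < 15 — winning move (to 13).
That gives 1 winning move.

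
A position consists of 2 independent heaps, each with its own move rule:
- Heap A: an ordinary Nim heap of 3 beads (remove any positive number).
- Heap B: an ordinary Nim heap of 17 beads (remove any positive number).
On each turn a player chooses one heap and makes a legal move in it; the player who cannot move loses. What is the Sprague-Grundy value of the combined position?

Heap A is a plain Nim heap of size 3, so its Grundy value is 3.
Heap B is a plain Nim heap of size 17, so its Grundy value is 17.
The value of a disjunctive sum is the nim-sum of the parts.
Combined value = 3 XOR 17 = 18.

18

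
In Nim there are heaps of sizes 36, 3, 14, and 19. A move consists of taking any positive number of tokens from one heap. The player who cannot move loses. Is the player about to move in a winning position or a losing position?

Bitwise XOR of the heap sizes:
  100100  (36)
  000011  (3)
  001110  (14)
  010011  (19)
  ------
  111010  (58)
The nim-sum is 58 ≠ 0, so this is an N-position: the player to move can win.

Winning position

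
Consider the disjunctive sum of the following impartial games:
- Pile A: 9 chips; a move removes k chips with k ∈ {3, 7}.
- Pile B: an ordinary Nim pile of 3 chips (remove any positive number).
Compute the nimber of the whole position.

Build the Grundy sequence for pile A with g(k) = mex{g(k−s) : s ∈ {3, 7}, s ≤ k}:
k:     0  1  2  3  4  5  6  7  8  9
g(k):  0  0  0  1  1  1  0  2  2  1
So g(9) = 1.
Pile B is a plain Nim pile of size 3, so its Grundy value is 3.
The value of a disjunctive sum is the nim-sum of the parts.
Combined value = 1 XOR 3 = 2.

2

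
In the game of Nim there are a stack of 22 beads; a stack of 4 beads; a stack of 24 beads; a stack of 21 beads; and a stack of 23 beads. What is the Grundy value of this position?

Compute the nim-sum pairwise:
22 ^ 4 = 18
18 ^ 24 = 10
10 ^ 21 = 31
31 ^ 23 = 8

8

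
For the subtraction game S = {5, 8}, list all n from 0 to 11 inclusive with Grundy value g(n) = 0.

0, 1, 2, 3, 4

Grundy values for subtraction set {5, 8}:
g(0) = mex{} = 0
g(1) = mex{} = 0
g(2) = mex{} = 0
g(3) = mex{} = 0
g(4) = mex{} = 0
g(5) = mex{0} = 1
g(6) = mex{0} = 1
g(7) = mex{0} = 1
g(8) = mex{0} = 1
g(9) = mex{0} = 1
g(10) = mex{0,1} = 2
g(11) = mex{0,1} = 2
The P-positions (g = 0) in 0..11 are 0, 1, 2, 3, 4.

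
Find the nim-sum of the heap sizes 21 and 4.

Compute the nim-sum pairwise:
21 ⊕ 4 = 17

17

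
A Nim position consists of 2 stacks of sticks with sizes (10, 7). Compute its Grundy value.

13

Nim-sum: 10 XOR 7 = 13.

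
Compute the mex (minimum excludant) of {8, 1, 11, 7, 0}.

The values 0, 1 are all present; 2 is the first non-negative integer missing from the set.

2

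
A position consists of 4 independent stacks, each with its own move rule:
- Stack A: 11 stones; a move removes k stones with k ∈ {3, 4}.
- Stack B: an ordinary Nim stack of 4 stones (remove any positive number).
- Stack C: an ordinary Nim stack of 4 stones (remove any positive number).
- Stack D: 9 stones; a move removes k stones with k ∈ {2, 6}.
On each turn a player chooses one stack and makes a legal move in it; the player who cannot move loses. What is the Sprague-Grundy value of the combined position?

Build the Grundy sequence for stack A with g(k) = mex{g(k−s) : s ∈ {3, 4}, s ≤ k}:
k:     0  1  2  3  4  5  6  7  8  9 10 11
g(k):  0  0  0  1  1  1  2  0  0  0  1  1
So g(11) = 1.
Stack B is a plain Nim stack of size 4, so its Grundy value is 4.
Stack C is a plain Nim stack of size 4, so its Grundy value is 4.
Build the Grundy sequence for stack D with g(k) = mex{g(k−s) : s ∈ {2, 6}, s ≤ k}:
g(0) = mex{} = 0
g(1) = mex{} = 0
g(2) = mex{0} = 1
g(3) = mex{0} = 1
g(4) = mex{1} = 0
g(5) = mex{1} = 0
g(6) = mex{0} = 1
g(7) = mex{0} = 1
g(8) = mex{1} = 0
g(9) = mex{1} = 0
So g(9) = 0.
By the Sprague-Grundy theorem, the Grundy value of a sum of independent games is the XOR of the component values.
Combined value = 1 ⊕ 4 ⊕ 4 ⊕ 0 = 1.

1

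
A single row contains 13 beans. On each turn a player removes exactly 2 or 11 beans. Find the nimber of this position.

Build the Grundy sequence with g(k) = mex{g(k−s) : s ∈ {2, 11}, s ≤ k}:
g(0) = mex{} = 0
g(1) = mex{} = 0
g(2) = mex{0} = 1
g(3) = mex{0} = 1
g(4) = mex{1} = 0
g(5) = mex{1} = 0
g(6) = mex{0} = 1
g(7) = mex{0} = 1
g(8) = mex{1} = 0
g(9) = mex{1} = 0
g(10) = mex{0} = 1
g(11) = mex{0} = 1
g(12) = mex{0,1} = 2
g(13) = mex{1} = 0
So g(13) = 0.

0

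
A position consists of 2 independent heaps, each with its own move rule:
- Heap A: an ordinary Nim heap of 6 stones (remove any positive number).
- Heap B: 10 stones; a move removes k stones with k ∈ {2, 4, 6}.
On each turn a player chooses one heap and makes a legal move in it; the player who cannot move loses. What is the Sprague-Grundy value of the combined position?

Heap A is a plain Nim heap of size 6, so its Grundy value is 6.
Build the Grundy sequence for heap B with g(k) = mex{g(k−s) : s ∈ {2, 4, 6}, s ≤ k}:
k:     0  1  2  3  4  5  6  7  8  9 10
g(k):  0  0  1  1  2  2  3  3  0  0  1
So g(10) = 1.
The value of a disjunctive sum is the nim-sum of the parts.
Combined value = 6 ⊕ 1 = 7.

7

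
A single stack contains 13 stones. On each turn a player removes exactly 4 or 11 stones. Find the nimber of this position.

1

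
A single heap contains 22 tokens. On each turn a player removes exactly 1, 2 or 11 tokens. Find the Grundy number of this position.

1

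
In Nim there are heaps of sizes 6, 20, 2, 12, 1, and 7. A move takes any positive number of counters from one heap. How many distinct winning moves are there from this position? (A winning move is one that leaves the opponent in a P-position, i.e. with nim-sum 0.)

1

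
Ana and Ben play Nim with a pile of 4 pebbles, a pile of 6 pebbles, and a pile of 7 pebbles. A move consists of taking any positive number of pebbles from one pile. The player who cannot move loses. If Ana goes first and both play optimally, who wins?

Nim-sum: 4 XOR 6 XOR 7 = 5.
The nim-sum is 5 ≠ 0, so this is an N-position: the player to move can win; Ana has a winning move.

Ana wins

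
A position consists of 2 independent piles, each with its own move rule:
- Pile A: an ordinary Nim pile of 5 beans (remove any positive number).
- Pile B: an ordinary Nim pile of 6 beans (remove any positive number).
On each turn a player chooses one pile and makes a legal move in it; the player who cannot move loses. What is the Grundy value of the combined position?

3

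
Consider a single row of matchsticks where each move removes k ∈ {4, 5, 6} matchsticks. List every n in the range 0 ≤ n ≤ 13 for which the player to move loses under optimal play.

0, 1, 2, 3, 10, 11, 12, 13

Grundy values for subtraction set {4, 5, 6}:
g(0) = mex{} = 0
g(1) = mex{} = 0
g(2) = mex{} = 0
g(3) = mex{} = 0
g(4) = mex{0} = 1
g(5) = mex{0} = 1
g(6) = mex{0} = 1
g(7) = mex{0} = 1
g(8) = mex{0,1} = 2
g(9) = mex{0,1} = 2
g(10) = mex{1} = 0
g(11) = mex{1} = 0
g(12) = mex{1,2} = 0
g(13) = mex{1,2} = 0
The P-positions (g = 0) in 0..13 are 0, 1, 2, 3, 10, 11, 12, 13.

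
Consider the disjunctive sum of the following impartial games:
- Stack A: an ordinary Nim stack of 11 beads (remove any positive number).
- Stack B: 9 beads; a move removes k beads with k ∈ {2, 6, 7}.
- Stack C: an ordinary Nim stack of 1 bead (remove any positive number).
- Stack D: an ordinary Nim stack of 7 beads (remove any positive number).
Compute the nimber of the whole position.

Stack A is a plain Nim stack of size 11, so its Grundy value is 11.
Build the Grundy sequence for stack B with g(k) = mex{g(k−s) : s ∈ {2, 6, 7}, s ≤ k}:
g(0) = mex{} = 0
g(1) = mex{} = 0
g(2) = mex{0} = 1
g(3) = mex{0} = 1
g(4) = mex{1} = 0
g(5) = mex{1} = 0
g(6) = mex{0} = 1
g(7) = mex{0} = 1
g(8) = mex{0,1} = 2
g(9) = mex{1} = 0
So g(9) = 0.
Stack C is a plain Nim stack of size 1, so its Grundy value is 1.
Stack D is a plain Nim stack of size 7, so its Grundy value is 7.
By the Sprague-Grundy theorem, the Grundy value of a sum of independent games is the XOR of the component values.
Combined value = 11 XOR 0 XOR 1 XOR 7 = 13.

13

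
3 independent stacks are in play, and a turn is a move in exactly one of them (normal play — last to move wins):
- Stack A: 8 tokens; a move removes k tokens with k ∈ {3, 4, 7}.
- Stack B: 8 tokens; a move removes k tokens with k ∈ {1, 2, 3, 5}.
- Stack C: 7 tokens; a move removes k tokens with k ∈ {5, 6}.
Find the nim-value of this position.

For stack A, compute g(0), g(1), … with moves {3, 4, 7}:
g(0) = mex{} = 0
g(1) = mex{} = 0
g(2) = mex{} = 0
g(3) = mex{0} = 1
g(4) = mex{0} = 1
g(5) = mex{0} = 1
g(6) = mex{0,1} = 2
g(7) = mex{0,1} = 2
g(8) = mex{0,1} = 2
So g(8) = 2.
Build the Grundy sequence for stack B with g(k) = mex{g(k−s) : s ∈ {1, 2, 3, 5}, s ≤ k}:
k:     0  1  2  3  4  5  6  7  8
g(k):  0  1  2  3  0  1  2  3  0
So g(8) = 0.
Build the Grundy sequence for stack C with g(k) = mex{g(k−s) : s ∈ {5, 6}, s ≤ k}:
k:     0  1  2  3  4  5  6  7
g(k):  0  0  0  0  0  1  1  1
So g(7) = 1.
By the Sprague-Grundy theorem, the Grundy value of a sum of independent games is the XOR of the component values.
Combined value = 2 ⊕ 0 ⊕ 1 = 3.

3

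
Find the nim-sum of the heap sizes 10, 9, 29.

30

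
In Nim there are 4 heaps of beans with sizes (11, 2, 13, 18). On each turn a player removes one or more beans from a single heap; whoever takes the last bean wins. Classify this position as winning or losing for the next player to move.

Nim-sum: 11 ⊕ 2 ⊕ 13 ⊕ 18 = 22.
The nim-sum is 22 ≠ 0, so this is an N-position: the player to move can win.

Winning position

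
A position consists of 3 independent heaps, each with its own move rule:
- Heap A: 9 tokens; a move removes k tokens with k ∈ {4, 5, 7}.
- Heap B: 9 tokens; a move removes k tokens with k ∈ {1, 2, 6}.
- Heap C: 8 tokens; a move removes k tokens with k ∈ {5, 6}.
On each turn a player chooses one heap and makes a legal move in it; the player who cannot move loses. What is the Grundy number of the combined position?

For heap A, compute g(0), g(1), … with moves {4, 5, 7}:
k:     0  1  2  3  4  5  6  7  8  9
g(k):  0  0  0  0  1  1  1  1  2  2
So g(9) = 2.
For heap B, compute g(0), g(1), … with moves {1, 2, 6}:
g(0) = mex{} = 0
g(1) = mex{0} = 1
g(2) = mex{0,1} = 2
g(3) = mex{1,2} = 0
g(4) = mex{0,2} = 1
g(5) = mex{0,1} = 2
g(6) = mex{0,1,2} = 3
g(7) = mex{1,2,3} = 0
g(8) = mex{0,2,3} = 1
g(9) = mex{0,1} = 2
So g(9) = 2.
Grundy values for heap C (subtraction set {5, 6}):
k:     0  1  2  3  4  5  6  7  8
g(k):  0  0  0  0  0  1  1  1  1
So g(8) = 1.
The value of a disjunctive sum is the nim-sum of the parts.
Combined value = 2 XOR 2 XOR 1 = 1.

1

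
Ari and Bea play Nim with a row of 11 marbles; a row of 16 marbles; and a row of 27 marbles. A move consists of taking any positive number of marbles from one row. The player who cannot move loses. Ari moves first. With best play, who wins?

Bea wins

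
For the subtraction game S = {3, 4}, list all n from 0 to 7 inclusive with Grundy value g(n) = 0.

0, 1, 2, 7

Build the Grundy sequence with g(k) = mex{g(k−s) : s ∈ {3, 4}, s ≤ k}:
g(0) = mex{} = 0
g(1) = mex{} = 0
g(2) = mex{} = 0
g(3) = mex{0} = 1
g(4) = mex{0} = 1
g(5) = mex{0} = 1
g(6) = mex{0,1} = 2
g(7) = mex{1} = 0
The P-positions (g = 0) in 0..7 are 0, 1, 2, 7.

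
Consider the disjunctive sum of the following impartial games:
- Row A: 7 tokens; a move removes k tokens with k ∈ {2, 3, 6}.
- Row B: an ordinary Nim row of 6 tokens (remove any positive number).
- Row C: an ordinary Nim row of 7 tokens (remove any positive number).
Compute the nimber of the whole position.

0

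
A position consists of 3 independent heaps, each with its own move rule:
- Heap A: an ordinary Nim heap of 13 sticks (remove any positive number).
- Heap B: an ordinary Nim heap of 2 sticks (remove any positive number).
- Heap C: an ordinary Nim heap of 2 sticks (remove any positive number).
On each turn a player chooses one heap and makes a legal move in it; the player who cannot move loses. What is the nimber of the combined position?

13

Heap A is a plain Nim heap of size 13, so its Grundy value is 13.
Heap B is a plain Nim heap of size 2, so its Grundy value is 2.
Heap C is a plain Nim heap of size 2, so its Grundy value is 2.
By the Sprague-Grundy theorem, the Grundy value of a sum of independent games is the XOR of the component values.
Combined value = 13 XOR 2 XOR 2 = 13.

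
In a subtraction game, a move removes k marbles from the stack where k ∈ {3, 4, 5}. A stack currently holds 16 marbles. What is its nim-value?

0

Compute g(0), g(1), … for moves {3, 4, 5}:
k:     0  1  2  3  4  5  6  7  8  9 10 11 12 13 14 15 16
g(k):  0  0  0  1  1  1  2  2  0  0  0  1  1  1  2  2  0
So g(16) = 0.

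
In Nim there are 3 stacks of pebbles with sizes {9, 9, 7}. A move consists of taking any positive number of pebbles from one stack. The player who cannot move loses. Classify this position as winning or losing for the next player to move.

Winning position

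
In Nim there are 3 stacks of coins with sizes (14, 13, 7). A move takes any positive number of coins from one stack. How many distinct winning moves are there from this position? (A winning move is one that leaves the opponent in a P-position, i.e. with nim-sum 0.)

3

In binary:
  1110  (14)
  1101  (13)
  0111  (7)
  ----
  0100  (4)
The overall nim-sum is X = 4. A stack of size p has a winning move iff p XOR X < p (reduce it to p XOR X).
  14: 14 XOR 4 = 10 < 14 — winning move (to 10).
  13: 13 XOR 4 = 9 < 13 — winning move (to 9).
  7: 7 XOR 4 = 3 < 7 — winning move (to 3).
That gives 3 winning moves.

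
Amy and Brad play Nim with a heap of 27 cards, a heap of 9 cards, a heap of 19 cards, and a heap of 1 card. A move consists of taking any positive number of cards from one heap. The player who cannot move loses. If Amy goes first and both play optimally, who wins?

Brad wins

Write each in binary and XOR column by column:
  11011  (27)
  01001  (9)
  10011  (19)
  00001  (1)
  -----
  00000  (0)
The nim-sum is 0, so this is a P-position: the player to move is in a losing position under optimal play; Amy is about to move from it and so loses — Brad wins.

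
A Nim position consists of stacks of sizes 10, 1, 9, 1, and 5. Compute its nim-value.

Nim-sum: 10 XOR 1 XOR 9 XOR 1 XOR 5 = 6.

6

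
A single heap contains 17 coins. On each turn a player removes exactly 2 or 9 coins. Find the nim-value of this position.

1

Build the Grundy sequence with g(k) = mex{g(k−s) : s ∈ {2, 9}, s ≤ k}:
k:     0  1  2  3  4  5  6  7  8  9 10 11 12 13 14 15 16 17
g(k):  0  0  1  1  0  0  1  1  0  2  1  0  0  1  1  0  0  1
So g(17) = 1.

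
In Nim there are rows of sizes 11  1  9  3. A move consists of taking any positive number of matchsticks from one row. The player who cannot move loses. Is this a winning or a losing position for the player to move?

Compute the nim-sum pairwise:
11 ^ 1 = 10
10 ^ 9 = 3
3 ^ 3 = 0
The nim-sum is 0, so this is a P-position: the player to move is in a losing position under optimal play.

Losing position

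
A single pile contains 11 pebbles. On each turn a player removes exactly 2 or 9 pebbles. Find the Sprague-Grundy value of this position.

Compute g(0), g(1), … for moves {2, 9}:
k:     0  1  2  3  4  5  6  7  8  9 10 11
g(k):  0  0  1  1  0  0  1  1  0  2  1  0
So g(11) = 0.

0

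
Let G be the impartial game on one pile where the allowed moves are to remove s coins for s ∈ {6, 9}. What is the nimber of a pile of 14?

2

Grundy values for subtraction set {6, 9}:
g(0) = mex{} = 0
g(1) = mex{} = 0
g(2) = mex{} = 0
g(3) = mex{} = 0
g(4) = mex{} = 0
g(5) = mex{} = 0
g(6) = mex{0} = 1
g(7) = mex{0} = 1
g(8) = mex{0} = 1
g(9) = mex{0} = 1
g(10) = mex{0} = 1
g(11) = mex{0} = 1
g(12) = mex{0,1} = 2
g(13) = mex{0,1} = 2
g(14) = mex{0,1} = 2
So g(14) = 2.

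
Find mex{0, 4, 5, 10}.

0 is in the set but 1 is not, so the mex is 1.

1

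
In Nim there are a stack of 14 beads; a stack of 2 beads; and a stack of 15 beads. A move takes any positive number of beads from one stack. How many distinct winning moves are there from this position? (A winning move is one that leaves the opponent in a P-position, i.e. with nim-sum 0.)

3

Nim-sum: 14 ⊕ 2 ⊕ 15 = 3.
The overall nim-sum is X = 3. A stack of size p has a winning move iff p XOR X < p (reduce it to p XOR X).
  14: 14 XOR 3 = 13 < 14 — winning move (to 13).
  2: 2 XOR 3 = 1 < 2 — winning move (to 1).
  15: 15 XOR 3 = 12 < 15 — winning move (to 12).
That gives 3 winning moves.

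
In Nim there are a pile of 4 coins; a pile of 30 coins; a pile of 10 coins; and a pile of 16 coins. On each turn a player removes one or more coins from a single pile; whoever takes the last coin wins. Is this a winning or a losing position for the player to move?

Losing position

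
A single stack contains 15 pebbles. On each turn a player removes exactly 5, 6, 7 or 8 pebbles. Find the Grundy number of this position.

Compute g(0), g(1), … for moves {5, 6, 7, 8}:
k:     0  1  2  3  4  5  6  7  8  9 10 11 12 13 14 15
g(k):  0  0  0  0  0  1  1  1  1  1  2  2  2  0  0  0
So g(15) = 0.

0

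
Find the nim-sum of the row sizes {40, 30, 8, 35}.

29

Bitwise XOR of the heap sizes:
  101000  (40)
  011110  (30)
  001000  (8)
  100011  (35)
  ------
  011101  (29)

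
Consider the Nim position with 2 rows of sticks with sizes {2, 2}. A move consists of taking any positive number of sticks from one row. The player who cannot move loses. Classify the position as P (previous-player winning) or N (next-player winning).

Compute the nim-sum pairwise:
2 ⊕ 2 = 0
The nim-sum is 0, so this is a P-position: the player to move is in a losing position under optimal play.

P-position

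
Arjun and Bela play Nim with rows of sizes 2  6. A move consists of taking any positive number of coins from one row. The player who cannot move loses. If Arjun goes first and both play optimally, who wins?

In binary:
  010  (2)
  110  (6)
  ---
  100  (4)
The nim-sum is 4 ≠ 0, so this is an N-position: the player to move can win; Arjun has a winning move.

Arjun wins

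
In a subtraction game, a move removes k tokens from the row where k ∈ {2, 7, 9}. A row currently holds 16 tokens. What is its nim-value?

Compute g(0), g(1), … for moves {2, 7, 9}:
k:     0  1  2  3  4  5  6  7  8  9 10 11 12 13 14 15 16
g(k):  0  0  1  1  0  0  1  1  2  2  3  3  2  2  3  0  0
So g(16) = 0.

0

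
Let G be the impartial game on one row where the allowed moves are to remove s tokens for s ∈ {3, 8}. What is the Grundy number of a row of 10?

Grundy values for subtraction set {3, 8}:
k:     0  1  2  3  4  5  6  7  8  9 10
g(k):  0  0  0  1  1  1  0  0  2  1  1
So g(10) = 1.

1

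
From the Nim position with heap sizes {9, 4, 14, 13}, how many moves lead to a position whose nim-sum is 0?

3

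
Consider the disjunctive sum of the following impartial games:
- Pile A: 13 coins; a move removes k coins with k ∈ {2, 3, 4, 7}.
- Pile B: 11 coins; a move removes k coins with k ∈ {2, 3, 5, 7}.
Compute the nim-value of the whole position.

0

For pile A, compute g(0), g(1), … with moves {2, 3, 4, 7}:
k:     0  1  2  3  4  5  6  7  8  9 10 11 12 13
g(k):  0  0  1  1  2  2  0  3  1  4  2  0  0  1
So g(13) = 1.
Grundy values for pile B (subtraction set {2, 3, 5, 7}):
g(0) = mex{} = 0
g(1) = mex{} = 0
g(2) = mex{0} = 1
g(3) = mex{0} = 1
g(4) = mex{0,1} = 2
g(5) = mex{0,1} = 2
g(6) = mex{0,1,2} = 3
g(7) = mex{0,1,2} = 3
g(8) = mex{0,1,2,3} = 4
g(9) = mex{1,2,3} = 0
g(10) = mex{1,2,3,4} = 0
g(11) = mex{0,2,3,4} = 1
So g(11) = 1.
By the Sprague-Grundy theorem, the Grundy value of a sum of independent games is the XOR of the component values.
Combined value = 1 XOR 1 = 0.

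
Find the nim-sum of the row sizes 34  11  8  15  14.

Nim-sum: 34 XOR 11 XOR 8 XOR 15 XOR 14 = 32.

32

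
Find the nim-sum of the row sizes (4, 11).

15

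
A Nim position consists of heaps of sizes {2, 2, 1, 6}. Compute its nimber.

7

Nim-sum: 2 ^ 2 ^ 1 ^ 6 = 7.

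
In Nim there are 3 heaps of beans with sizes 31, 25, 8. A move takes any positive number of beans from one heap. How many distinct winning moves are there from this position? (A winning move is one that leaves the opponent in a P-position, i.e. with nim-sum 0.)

Write each in binary and XOR column by column:
  11111  (31)
  11001  (25)
  01000  (8)
  -----
  01110  (14)
The overall nim-sum is X = 14. A heap of size p has a winning move iff p XOR X < p (reduce it to p XOR X).
  31: 31 XOR 14 = 17 < 31 — winning move (to 17).
  25: 25 XOR 14 = 23 < 25 — winning move (to 23).
  8: 8 XOR 14 = 6 < 8 — winning move (to 6).
That gives 3 winning moves.

3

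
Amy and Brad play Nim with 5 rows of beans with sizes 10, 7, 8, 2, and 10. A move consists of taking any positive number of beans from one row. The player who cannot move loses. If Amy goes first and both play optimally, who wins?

Compute the nim-sum pairwise:
10 ⊕ 7 = 13
13 ⊕ 8 = 5
5 ⊕ 2 = 7
7 ⊕ 10 = 13
The nim-sum is 13 ≠ 0, so this is an N-position: the player to move can win; Amy has a winning move.

Amy wins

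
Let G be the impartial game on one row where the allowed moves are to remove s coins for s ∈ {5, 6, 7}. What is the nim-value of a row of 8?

Grundy values for subtraction set {5, 6, 7}:
g(0) = mex{} = 0
g(1) = mex{} = 0
g(2) = mex{} = 0
g(3) = mex{} = 0
g(4) = mex{} = 0
g(5) = mex{0} = 1
g(6) = mex{0} = 1
g(7) = mex{0} = 1
g(8) = mex{0} = 1
So g(8) = 1.

1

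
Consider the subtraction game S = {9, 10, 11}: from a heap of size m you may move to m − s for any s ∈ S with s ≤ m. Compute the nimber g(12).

1

Build the Grundy sequence with g(k) = mex{g(k−s) : s ∈ {9, 10, 11}, s ≤ k}:
k:     0  1  2  3  4  5  6  7  8  9 10 11 12
g(k):  0  0  0  0  0  0  0  0  0  1  1  1  1
So g(12) = 1.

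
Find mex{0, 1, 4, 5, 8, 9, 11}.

2

The values 0, 1 are all present; 2 is the first non-negative integer missing from the set.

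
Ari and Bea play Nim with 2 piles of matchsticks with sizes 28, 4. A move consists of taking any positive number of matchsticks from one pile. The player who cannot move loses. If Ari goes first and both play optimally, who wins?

Ari wins

Compute the nim-sum pairwise:
28 XOR 4 = 24
The nim-sum is 24 ≠ 0, so this is an N-position: the player to move can win; Ari has a winning move.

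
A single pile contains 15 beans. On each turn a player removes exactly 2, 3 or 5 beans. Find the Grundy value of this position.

0

Build the Grundy sequence with g(k) = mex{g(k−s) : s ∈ {2, 3, 5}, s ≤ k}:
k:     0  1  2  3  4  5  6  7  8  9 10 11 12 13 14 15
g(k):  0  0  1  1  2  2  3  0  0  1  1  2  2  3  0  0
So g(15) = 0.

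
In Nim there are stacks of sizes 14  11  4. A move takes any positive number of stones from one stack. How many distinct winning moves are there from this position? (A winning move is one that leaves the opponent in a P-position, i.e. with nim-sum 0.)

1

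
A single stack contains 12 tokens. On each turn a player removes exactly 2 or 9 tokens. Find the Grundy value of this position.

Grundy values for subtraction set {2, 9}:
k:     0  1  2  3  4  5  6  7  8  9 10 11 12
g(k):  0  0  1  1  0  0  1  1  0  2  1  0  0
So g(12) = 0.

0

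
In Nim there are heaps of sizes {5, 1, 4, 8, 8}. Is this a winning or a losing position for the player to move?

Nim-sum: 5 ⊕ 1 ⊕ 4 ⊕ 8 ⊕ 8 = 0.
The nim-sum is 0, so this is a P-position: the player to move is in a losing position under optimal play.

Losing position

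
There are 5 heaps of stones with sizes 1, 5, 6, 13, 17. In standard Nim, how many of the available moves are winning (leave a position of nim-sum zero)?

Compute the nim-sum pairwise:
1 ^ 5 = 4
4 ^ 6 = 2
2 ^ 13 = 15
15 ^ 17 = 30
The overall nim-sum is X = 30. A heap of size p has a winning move iff p XOR X < p (reduce it to p XOR X).
  1: 1 XOR 30 = 31 ≥ 1 — no move.
  5: 5 XOR 30 = 27 ≥ 5 — no move.
  6: 6 XOR 30 = 24 ≥ 6 — no move.
  13: 13 XOR 30 = 19 ≥ 13 — no move.
  17: 17 XOR 30 = 15 < 17 — winning move (to 15).
That gives 1 winning move.

1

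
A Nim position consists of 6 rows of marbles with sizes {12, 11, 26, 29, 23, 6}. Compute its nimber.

Compute the nim-sum pairwise:
12 ⊕ 11 = 7
7 ⊕ 26 = 29
29 ⊕ 29 = 0
0 ⊕ 23 = 23
23 ⊕ 6 = 17

17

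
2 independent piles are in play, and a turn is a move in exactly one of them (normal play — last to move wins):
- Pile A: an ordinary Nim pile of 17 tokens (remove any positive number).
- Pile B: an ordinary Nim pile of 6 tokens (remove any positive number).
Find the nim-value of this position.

23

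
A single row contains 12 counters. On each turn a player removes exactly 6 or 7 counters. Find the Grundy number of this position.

Compute g(0), g(1), … for moves {6, 7}:
k:     0  1  2  3  4  5  6  7  8  9 10 11 12
g(k):  0  0  0  0  0  0  1  1  1  1  1  1  2
So g(12) = 2.

2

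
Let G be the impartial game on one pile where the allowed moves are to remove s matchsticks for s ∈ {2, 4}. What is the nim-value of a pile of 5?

2

Build the Grundy sequence with g(k) = mex{g(k−s) : s ∈ {2, 4}, s ≤ k}:
g(0) = mex{} = 0
g(1) = mex{} = 0
g(2) = mex{0} = 1
g(3) = mex{0} = 1
g(4) = mex{0,1} = 2
g(5) = mex{0,1} = 2
So g(5) = 2.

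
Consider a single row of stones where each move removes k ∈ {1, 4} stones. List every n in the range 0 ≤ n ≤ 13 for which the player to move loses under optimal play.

0, 2, 5, 7, 10, 12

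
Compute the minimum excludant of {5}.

0 is not in the set, so the mex is 0.

0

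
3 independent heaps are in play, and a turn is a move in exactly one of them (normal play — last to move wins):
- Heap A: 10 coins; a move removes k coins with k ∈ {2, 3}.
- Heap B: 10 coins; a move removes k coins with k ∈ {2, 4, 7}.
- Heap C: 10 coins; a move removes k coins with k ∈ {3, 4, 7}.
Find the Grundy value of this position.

2

For heap A, compute g(0), g(1), … with moves {2, 3}:
k:     0  1  2  3  4  5  6  7  8  9 10
g(k):  0  0  1  1  2  0  0  1  1  2  0
So g(10) = 0.
For heap B, compute g(0), g(1), … with moves {2, 4, 7}:
g(0) = mex{} = 0
g(1) = mex{} = 0
g(2) = mex{0} = 1
g(3) = mex{0} = 1
g(4) = mex{0,1} = 2
g(5) = mex{0,1} = 2
g(6) = mex{1,2} = 0
g(7) = mex{0,1,2} = 3
g(8) = mex{0,2} = 1
g(9) = mex{1,2,3} = 0
g(10) = mex{0,1} = 2
So g(10) = 2.
Build the Grundy sequence for heap C with g(k) = mex{g(k−s) : s ∈ {3, 4, 7}, s ≤ k}:
g(0) = mex{} = 0
g(1) = mex{} = 0
g(2) = mex{} = 0
g(3) = mex{0} = 1
g(4) = mex{0} = 1
g(5) = mex{0} = 1
g(6) = mex{0,1} = 2
g(7) = mex{0,1} = 2
g(8) = mex{0,1} = 2
g(9) = mex{0,1,2} = 3
g(10) = mex{1,2} = 0
So g(10) = 0.
By the Sprague-Grundy theorem, the Grundy value of a sum of independent games is the XOR of the component values.
Combined value = 0 ⊕ 2 ⊕ 0 = 2.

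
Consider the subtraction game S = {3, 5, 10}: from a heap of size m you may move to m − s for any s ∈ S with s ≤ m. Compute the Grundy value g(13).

2

Compute g(0), g(1), … for moves {3, 5, 10}:
k:     0  1  2  3  4  5  6  7  8  9 10 11 12 13
g(k):  0  0  0  1  1  1  2  2  0  0  3  1  1  2
So g(13) = 2.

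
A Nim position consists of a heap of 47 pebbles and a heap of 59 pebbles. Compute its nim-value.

20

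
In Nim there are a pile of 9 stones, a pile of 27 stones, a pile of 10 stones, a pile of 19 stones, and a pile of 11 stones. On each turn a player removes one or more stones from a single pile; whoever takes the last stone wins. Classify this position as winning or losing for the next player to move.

Compute the nim-sum pairwise:
9 ⊕ 27 = 18
18 ⊕ 10 = 24
24 ⊕ 19 = 11
11 ⊕ 11 = 0
The nim-sum is 0, so this is a P-position: the player to move is in a losing position under optimal play.

Losing position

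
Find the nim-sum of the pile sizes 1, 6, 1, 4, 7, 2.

7

Bitwise XOR of the heap sizes:
  001  (1)
  110  (6)
  001  (1)
  100  (4)
  111  (7)
  010  (2)
  ---
  111  (7)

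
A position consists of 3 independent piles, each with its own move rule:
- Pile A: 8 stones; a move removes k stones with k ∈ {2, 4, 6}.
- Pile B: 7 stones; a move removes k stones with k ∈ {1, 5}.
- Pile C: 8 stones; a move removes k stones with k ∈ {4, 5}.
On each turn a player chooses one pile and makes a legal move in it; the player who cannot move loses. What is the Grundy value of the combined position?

Build the Grundy sequence for pile A with g(k) = mex{g(k−s) : s ∈ {2, 4, 6}, s ≤ k}:
g(0) = mex{} = 0
g(1) = mex{} = 0
g(2) = mex{0} = 1
g(3) = mex{0} = 1
g(4) = mex{0,1} = 2
g(5) = mex{0,1} = 2
g(6) = mex{0,1,2} = 3
g(7) = mex{0,1,2} = 3
g(8) = mex{1,2,3} = 0
So g(8) = 0.
For pile B, compute g(0), g(1), … with moves {1, 5}:
g(0) = mex{} = 0
g(1) = mex{0} = 1
g(2) = mex{1} = 0
g(3) = mex{0} = 1
g(4) = mex{1} = 0
g(5) = mex{0} = 1
g(6) = mex{1} = 0
g(7) = mex{0} = 1
So g(7) = 1.
For pile C, compute g(0), g(1), … with moves {4, 5}:
k:     0  1  2  3  4  5  6  7  8
g(k):  0  0  0  0  1  1  1  1  2
So g(8) = 2.
By the Sprague-Grundy theorem, the Grundy value of a sum of independent games is the XOR of the component values.
Combined value = 0 XOR 1 XOR 2 = 3.

3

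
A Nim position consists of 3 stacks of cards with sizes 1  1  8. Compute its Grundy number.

8

Compute the nim-sum pairwise:
1 ⊕ 1 = 0
0 ⊕ 8 = 8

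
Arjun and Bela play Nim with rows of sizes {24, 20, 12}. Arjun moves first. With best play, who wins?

Bela wins

Compute the nim-sum pairwise:
24 XOR 20 = 12
12 XOR 12 = 0
The nim-sum is 0, so this is a P-position: the player to move is in a losing position under optimal play; Arjun is about to move from it and so loses — Bela wins.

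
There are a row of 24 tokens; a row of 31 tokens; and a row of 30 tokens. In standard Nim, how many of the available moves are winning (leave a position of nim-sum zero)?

3

Compute the nim-sum pairwise:
24 ⊕ 31 = 7
7 ⊕ 30 = 25
The overall nim-sum is X = 25. A row of size p has a winning move iff p XOR X < p (reduce it to p XOR X).
  24: 24 XOR 25 = 1 < 24 — winning move (to 1).
  31: 31 XOR 25 = 6 < 31 — winning move (to 6).
  30: 30 XOR 25 = 7 < 30 — winning move (to 7).
That gives 3 winning moves.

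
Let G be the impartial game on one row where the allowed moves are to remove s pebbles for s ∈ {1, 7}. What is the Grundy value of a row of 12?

0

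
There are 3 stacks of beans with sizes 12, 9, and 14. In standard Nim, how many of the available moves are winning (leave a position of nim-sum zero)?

Nim-sum: 12 ^ 9 ^ 14 = 11.
The overall nim-sum is X = 11. A stack of size p has a winning move iff p XOR X < p (reduce it to p XOR X).
  12: 12 XOR 11 = 7 < 12 — winning move (to 7).
  9: 9 XOR 11 = 2 < 9 — winning move (to 2).
  14: 14 XOR 11 = 5 < 14 — winning move (to 5).
That gives 3 winning moves.

3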